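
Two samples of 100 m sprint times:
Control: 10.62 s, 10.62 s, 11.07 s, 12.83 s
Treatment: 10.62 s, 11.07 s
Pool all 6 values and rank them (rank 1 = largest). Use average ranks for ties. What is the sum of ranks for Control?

13.5

Sorted (descending): 12.83, 11.07, 11.07, 10.62, 10.62, 10.62
The 2 values of 11.07 occupy positions 2–3 → average rank (2+3)/2 = 2.5.
The 3 values of 10.62 occupy positions 4–6 → average rank 5.
Control values → pooled ranks: 10.62→5, 10.62→5, 11.07→2.5, 12.83→1
Rank sum = 5 + 5 + 2.5 + 1 = 13.5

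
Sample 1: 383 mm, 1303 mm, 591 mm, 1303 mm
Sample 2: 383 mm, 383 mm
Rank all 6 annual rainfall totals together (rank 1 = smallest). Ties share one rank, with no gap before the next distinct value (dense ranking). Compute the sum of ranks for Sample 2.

Sorted (ascending): 383, 383, 383, 591, 1303, 1303
The 3 values of 383 share dense rank 1.
The 2 values of 1303 share dense rank 3.
Remaining distinct values take the next consecutive integers.
Sample 2 values → pooled ranks: 383→1, 383→1
Rank sum = 1 + 1 = 2

2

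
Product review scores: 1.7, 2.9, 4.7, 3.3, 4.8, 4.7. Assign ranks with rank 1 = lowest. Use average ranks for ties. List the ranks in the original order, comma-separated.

1, 2, 4.5, 3, 6, 4.5

Sorted (ascending): 1.7, 2.9, 3.3, 4.7, 4.7, 4.8
The 2 values of 4.7 occupy positions 4–5 → average rank (4+5)/2 = 4.5.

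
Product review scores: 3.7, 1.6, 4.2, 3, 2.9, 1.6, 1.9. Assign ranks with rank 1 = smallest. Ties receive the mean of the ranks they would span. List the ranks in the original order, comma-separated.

Sorted (ascending): 1.6, 1.6, 1.9, 2.9, 3, 3.7, 4.2
The 2 values of 1.6 occupy positions 1–2 → average rank (1+2)/2 = 1.5.

6, 1.5, 7, 5, 4, 1.5, 3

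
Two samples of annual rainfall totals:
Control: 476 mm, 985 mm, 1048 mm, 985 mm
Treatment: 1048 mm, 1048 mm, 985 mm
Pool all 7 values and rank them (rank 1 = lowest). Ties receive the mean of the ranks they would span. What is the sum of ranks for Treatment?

Sorted (ascending): 476, 985, 985, 985, 1048, 1048, 1048
The 3 values of 985 occupy positions 2–4 → average rank 3.
The 3 values of 1048 occupy positions 5–7 → average rank 6.
Treatment values → pooled ranks: 1048→6, 1048→6, 985→3
Rank sum = 6 + 6 + 3 = 15

15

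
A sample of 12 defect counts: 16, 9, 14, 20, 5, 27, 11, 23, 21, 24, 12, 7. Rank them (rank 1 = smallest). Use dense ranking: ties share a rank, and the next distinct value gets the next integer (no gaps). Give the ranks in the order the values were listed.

7, 3, 6, 8, 1, 12, 4, 10, 9, 11, 5, 2

Sorted (ascending): 5, 7, 9, 11, 12, 14, 16, 20, 21, 23, 24, 27
No ties — each value takes its position as its rank.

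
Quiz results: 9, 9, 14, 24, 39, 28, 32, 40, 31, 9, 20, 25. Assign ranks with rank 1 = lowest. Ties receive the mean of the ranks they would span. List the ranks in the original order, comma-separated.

Sorted (ascending): 9, 9, 9, 14, 20, 24, 25, 28, 31, 32, 39, 40
The 3 values of 9 occupy positions 1–3 → average rank 2.

2, 2, 4, 6, 11, 8, 10, 12, 9, 2, 5, 7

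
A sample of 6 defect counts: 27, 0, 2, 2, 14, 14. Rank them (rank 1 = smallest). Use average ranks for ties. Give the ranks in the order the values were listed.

6, 1, 2.5, 2.5, 4.5, 4.5

Sorted (ascending): 0, 2, 2, 14, 14, 27
The 2 values of 2 occupy positions 2–3 → average rank (2+3)/2 = 2.5.
The 2 values of 14 occupy positions 4–5 → average rank (4+5)/2 = 4.5.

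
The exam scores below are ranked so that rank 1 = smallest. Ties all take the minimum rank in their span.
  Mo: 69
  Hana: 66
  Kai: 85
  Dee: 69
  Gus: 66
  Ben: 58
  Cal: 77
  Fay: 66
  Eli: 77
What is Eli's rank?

7

Sorted (ascending): 58, 66, 66, 66, 69, 69, 77, 77, 85
The 3 values of 66 occupy positions 2–4 → each gets rank 2.
The 2 values of 69 occupy positions 5–6 → each gets rank 5.
The 2 values of 77 occupy positions 7–8 → each gets rank 7.
Eli has value 77 → rank 7.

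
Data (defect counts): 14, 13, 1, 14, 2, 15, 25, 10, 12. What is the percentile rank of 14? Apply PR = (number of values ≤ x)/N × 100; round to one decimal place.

77.8

N = 9.
Strictly below 14: 5. Equal to 14: 2.
PR = 7/9 × 100 = 77.8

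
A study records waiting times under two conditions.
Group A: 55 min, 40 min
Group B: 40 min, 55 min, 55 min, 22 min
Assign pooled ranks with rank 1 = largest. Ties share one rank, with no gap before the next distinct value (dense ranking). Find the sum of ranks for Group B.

7

Sorted (descending): 55, 55, 55, 40, 40, 22
The 3 values of 55 share dense rank 1.
The 2 values of 40 share dense rank 2.
Remaining distinct values take the next consecutive integers.
Group B values → pooled ranks: 40→2, 55→1, 55→1, 22→3
Rank sum = 2 + 1 + 1 + 3 = 7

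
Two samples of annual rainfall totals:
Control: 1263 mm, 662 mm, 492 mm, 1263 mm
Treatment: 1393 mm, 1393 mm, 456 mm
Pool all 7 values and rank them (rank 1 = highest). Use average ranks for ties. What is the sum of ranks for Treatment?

Sorted (descending): 1393, 1393, 1263, 1263, 662, 492, 456
The 2 values of 1393 occupy positions 1–2 → average rank (1+2)/2 = 1.5.
The 2 values of 1263 occupy positions 3–4 → average rank (3+4)/2 = 3.5.
Treatment values → pooled ranks: 1393→1.5, 1393→1.5, 456→7
Rank sum = 1.5 + 1.5 + 7 = 10

10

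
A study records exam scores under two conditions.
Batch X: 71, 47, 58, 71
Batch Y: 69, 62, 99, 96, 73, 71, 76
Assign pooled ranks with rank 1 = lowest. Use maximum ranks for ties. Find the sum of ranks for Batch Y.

Sorted (ascending): 47, 58, 62, 69, 71, 71, 71, 73, 76, 96, 99
The 3 values of 71 occupy positions 5–7 → each gets rank 7.
Batch Y values → pooled ranks: 69→4, 62→3, 99→11, 96→10, 73→8, 71→7, 76→9
Rank sum = 4 + 3 + 11 + 10 + 8 + 7 + 9 = 52

52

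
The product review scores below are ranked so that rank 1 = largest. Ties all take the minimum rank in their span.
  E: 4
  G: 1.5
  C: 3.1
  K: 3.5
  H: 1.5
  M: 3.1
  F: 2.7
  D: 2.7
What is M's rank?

Sorted (descending): 4, 3.5, 3.1, 3.1, 2.7, 2.7, 1.5, 1.5
The 2 values of 3.1 occupy positions 3–4 → each gets rank 3.
The 2 values of 2.7 occupy positions 5–6 → each gets rank 5.
The 2 values of 1.5 occupy positions 7–8 → each gets rank 7.
M has value 3.1 → rank 3.

3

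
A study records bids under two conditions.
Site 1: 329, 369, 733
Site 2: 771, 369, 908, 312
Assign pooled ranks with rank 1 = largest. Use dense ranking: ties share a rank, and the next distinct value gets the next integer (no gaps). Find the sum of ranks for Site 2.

13

Sorted (descending): 908, 771, 733, 369, 369, 329, 312
The 2 values of 369 share dense rank 4.
Remaining distinct values take the next consecutive integers.
Site 2 values → pooled ranks: 771→2, 369→4, 908→1, 312→6
Rank sum = 2 + 4 + 1 + 6 = 13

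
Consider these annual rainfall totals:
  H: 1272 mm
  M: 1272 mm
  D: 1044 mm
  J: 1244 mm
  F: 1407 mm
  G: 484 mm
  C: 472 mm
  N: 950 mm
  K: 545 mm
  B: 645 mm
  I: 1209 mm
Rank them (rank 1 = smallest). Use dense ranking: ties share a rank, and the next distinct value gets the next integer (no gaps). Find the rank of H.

9

Sorted (ascending): 472, 484, 545, 645, 950, 1044, 1209, 1244, 1272, 1272, 1407
The 2 values of 1272 share dense rank 9.
Remaining distinct values take the next consecutive integers.
H has value 1272 mm → rank 9.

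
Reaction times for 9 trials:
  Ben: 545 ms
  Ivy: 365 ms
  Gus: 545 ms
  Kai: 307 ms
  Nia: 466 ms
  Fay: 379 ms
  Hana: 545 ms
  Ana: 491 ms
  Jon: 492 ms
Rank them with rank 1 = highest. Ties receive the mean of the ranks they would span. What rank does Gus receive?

2

Sorted (descending): 545, 545, 545, 492, 491, 466, 379, 365, 307
The 3 values of 545 occupy positions 1–3 → average rank 2.
Gus has value 545 ms → rank 2.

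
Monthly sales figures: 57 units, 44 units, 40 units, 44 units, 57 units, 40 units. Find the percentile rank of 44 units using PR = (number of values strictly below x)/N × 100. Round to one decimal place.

N = 6.
Strictly below 44: 2. Equal to 44: 2.
PR = 2/6 × 100 = 33.3

33.3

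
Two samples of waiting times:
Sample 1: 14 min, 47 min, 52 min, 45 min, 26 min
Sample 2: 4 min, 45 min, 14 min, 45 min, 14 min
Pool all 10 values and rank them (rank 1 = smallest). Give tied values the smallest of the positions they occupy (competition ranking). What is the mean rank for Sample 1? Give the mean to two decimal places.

6.40

Sorted (ascending): 4, 14, 14, 14, 26, 45, 45, 45, 47, 52
The 3 values of 14 occupy positions 2–4 → each gets rank 2.
The 3 values of 45 occupy positions 6–8 → each gets rank 6.
Sample 1 values → pooled ranks: 14→2, 47→9, 52→10, 45→6, 26→5
Mean rank = (2 + 9 + 10 + 6 + 5) / 5 = 6.40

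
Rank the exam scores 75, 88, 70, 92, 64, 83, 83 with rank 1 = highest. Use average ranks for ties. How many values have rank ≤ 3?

2

Sorted (descending): 92, 88, 83, 83, 75, 70, 64
The 2 values of 83 occupy positions 3–4 → average rank (3+4)/2 = 3.5.
Ranks ≤ 3: {1, 2} → 2 values.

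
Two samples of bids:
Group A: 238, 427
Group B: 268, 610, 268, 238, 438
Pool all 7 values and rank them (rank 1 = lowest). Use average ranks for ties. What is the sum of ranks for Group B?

Sorted (ascending): 238, 238, 268, 268, 427, 438, 610
The 2 values of 238 occupy positions 1–2 → average rank (1+2)/2 = 1.5.
The 2 values of 268 occupy positions 3–4 → average rank (3+4)/2 = 3.5.
Group B values → pooled ranks: 268→3.5, 610→7, 268→3.5, 238→1.5, 438→6
Rank sum = 3.5 + 7 + 3.5 + 1.5 + 6 = 21.5

21.5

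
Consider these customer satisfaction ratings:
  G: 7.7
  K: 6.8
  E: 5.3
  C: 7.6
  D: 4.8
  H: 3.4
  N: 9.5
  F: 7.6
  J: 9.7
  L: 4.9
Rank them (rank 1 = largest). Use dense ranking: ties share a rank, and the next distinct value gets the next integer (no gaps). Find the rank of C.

Sorted (descending): 9.7, 9.5, 7.7, 7.6, 7.6, 6.8, 5.3, 4.9, 4.8, 3.4
The 2 values of 7.6 share dense rank 4.
Remaining distinct values take the next consecutive integers.
C has value 7.6 → rank 4.

4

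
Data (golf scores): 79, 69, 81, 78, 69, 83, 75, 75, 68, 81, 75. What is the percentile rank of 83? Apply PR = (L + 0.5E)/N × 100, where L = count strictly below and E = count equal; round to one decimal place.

95.5

N = 11.
Strictly below 83: 10. Equal to 83: 1.
PR = (10 + 0.5·1)/11 × 100 = 95.5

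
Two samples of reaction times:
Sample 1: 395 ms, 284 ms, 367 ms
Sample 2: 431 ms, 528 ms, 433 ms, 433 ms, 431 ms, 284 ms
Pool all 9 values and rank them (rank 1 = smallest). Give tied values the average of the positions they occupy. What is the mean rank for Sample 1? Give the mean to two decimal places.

Sorted (ascending): 284, 284, 367, 395, 431, 431, 433, 433, 528
The 2 values of 284 occupy positions 1–2 → average rank (1+2)/2 = 1.5.
The 2 values of 431 occupy positions 5–6 → average rank (5+6)/2 = 5.5.
The 2 values of 433 occupy positions 7–8 → average rank (7+8)/2 = 7.5.
Sample 1 values → pooled ranks: 395→4, 284→1.5, 367→3
Mean rank = (4 + 1.5 + 3) / 3 = 2.83

2.83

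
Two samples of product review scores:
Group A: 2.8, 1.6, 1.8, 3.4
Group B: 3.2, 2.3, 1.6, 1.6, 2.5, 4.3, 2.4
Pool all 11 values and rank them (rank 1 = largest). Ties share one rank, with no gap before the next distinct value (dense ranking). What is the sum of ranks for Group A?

23

Sorted (descending): 4.3, 3.4, 3.2, 2.8, 2.5, 2.4, 2.3, 1.8, 1.6, 1.6, 1.6
The 3 values of 1.6 share dense rank 9.
Remaining distinct values take the next consecutive integers.
Group A values → pooled ranks: 2.8→4, 1.6→9, 1.8→8, 3.4→2
Rank sum = 4 + 9 + 8 + 2 = 23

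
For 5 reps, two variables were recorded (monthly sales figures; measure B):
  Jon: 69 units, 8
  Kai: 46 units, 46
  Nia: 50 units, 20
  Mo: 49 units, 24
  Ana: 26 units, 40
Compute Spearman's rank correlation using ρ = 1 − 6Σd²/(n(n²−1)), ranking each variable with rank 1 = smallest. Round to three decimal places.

-0.900

Ranks of variable 1: 5, 2, 4, 3, 1
Ranks of variable 2: 1, 5, 2, 3, 4
d = r₁ − r₂: 4, -3, 2, 0, -3
d²: 16, 9, 4, 0, 9; Σd² = 38
ρ = 1 − 6·38/(5·24) = 1 − 228/120 = -0.900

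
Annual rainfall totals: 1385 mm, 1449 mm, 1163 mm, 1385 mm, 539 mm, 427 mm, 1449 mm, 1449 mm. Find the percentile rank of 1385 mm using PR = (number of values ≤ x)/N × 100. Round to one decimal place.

N = 8.
Strictly below 1385: 3. Equal to 1385: 2.
PR = 5/8 × 100 = 62.5

62.5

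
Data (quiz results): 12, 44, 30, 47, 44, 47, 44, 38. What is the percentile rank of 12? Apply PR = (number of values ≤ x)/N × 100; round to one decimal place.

12.5

N = 8.
Strictly below 12: 0. Equal to 12: 1.
PR = 1/8 × 100 = 12.5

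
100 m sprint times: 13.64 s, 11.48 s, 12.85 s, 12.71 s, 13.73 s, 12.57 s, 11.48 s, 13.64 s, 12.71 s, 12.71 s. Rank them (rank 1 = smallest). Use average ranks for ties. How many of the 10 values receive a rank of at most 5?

Sorted (ascending): 11.48, 11.48, 12.57, 12.71, 12.71, 12.71, 12.85, 13.64, 13.64, 13.73
The 2 values of 11.48 occupy positions 1–2 → average rank (1+2)/2 = 1.5.
The 3 values of 12.71 occupy positions 4–6 → average rank 5.
The 2 values of 13.64 occupy positions 8–9 → average rank (8+9)/2 = 8.5.
Ranks ≤ 5: {1.5, 1.5, 3, 5, 5, 5} → 6 values.

6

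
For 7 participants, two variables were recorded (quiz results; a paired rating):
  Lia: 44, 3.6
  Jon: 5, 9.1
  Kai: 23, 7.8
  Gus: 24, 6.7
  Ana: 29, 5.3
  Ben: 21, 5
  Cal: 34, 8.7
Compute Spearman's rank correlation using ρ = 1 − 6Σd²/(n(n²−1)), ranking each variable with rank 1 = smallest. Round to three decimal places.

-0.429

Ranks of variable 1: 7, 1, 3, 4, 5, 2, 6
Ranks of variable 2: 1, 7, 5, 4, 3, 2, 6
d = r₁ − r₂: 6, -6, -2, 0, 2, 0, 0
d²: 36, 36, 4, 0, 4, 0, 0; Σd² = 80
ρ = 1 − 6·80/(7·48) = 1 − 480/336 = -0.429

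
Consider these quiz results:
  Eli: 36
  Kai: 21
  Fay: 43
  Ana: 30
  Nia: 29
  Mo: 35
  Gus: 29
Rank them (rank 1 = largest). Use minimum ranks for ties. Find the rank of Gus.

Sorted (descending): 43, 36, 35, 30, 29, 29, 21
The 2 values of 29 occupy positions 5–6 → each gets rank 5.
Gus has value 29 → rank 5.

5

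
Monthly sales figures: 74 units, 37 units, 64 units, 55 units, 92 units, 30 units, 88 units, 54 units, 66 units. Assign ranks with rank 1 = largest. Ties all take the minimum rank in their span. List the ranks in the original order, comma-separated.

Sorted (descending): 92, 88, 74, 66, 64, 55, 54, 37, 30
No ties — each value takes its position as its rank.

3, 8, 5, 6, 1, 9, 2, 7, 4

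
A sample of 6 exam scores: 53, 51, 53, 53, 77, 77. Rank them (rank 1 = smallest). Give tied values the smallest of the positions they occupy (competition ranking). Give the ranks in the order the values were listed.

Sorted (ascending): 51, 53, 53, 53, 77, 77
The 3 values of 53 occupy positions 2–4 → each gets rank 2.
The 2 values of 77 occupy positions 5–6 → each gets rank 5.

2, 1, 2, 2, 5, 5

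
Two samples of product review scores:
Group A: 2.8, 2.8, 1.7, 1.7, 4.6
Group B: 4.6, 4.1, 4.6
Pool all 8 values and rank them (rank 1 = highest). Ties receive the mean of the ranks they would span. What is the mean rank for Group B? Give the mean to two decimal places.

Sorted (descending): 4.6, 4.6, 4.6, 4.1, 2.8, 2.8, 1.7, 1.7
The 3 values of 4.6 occupy positions 1–3 → average rank 2.
The 2 values of 2.8 occupy positions 5–6 → average rank (5+6)/2 = 5.5.
The 2 values of 1.7 occupy positions 7–8 → average rank (7+8)/2 = 7.5.
Group B values → pooled ranks: 4.6→2, 4.1→4, 4.6→2
Mean rank = (2 + 4 + 2) / 3 = 2.67

2.67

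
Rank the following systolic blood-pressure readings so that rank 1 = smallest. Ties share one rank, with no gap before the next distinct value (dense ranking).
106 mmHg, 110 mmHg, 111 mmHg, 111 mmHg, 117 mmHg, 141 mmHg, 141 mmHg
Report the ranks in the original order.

1, 2, 3, 3, 4, 5, 5

Sorted (ascending): 106, 110, 111, 111, 117, 141, 141
The 2 values of 111 share dense rank 3.
The 2 values of 141 share dense rank 5.
Remaining distinct values take the next consecutive integers.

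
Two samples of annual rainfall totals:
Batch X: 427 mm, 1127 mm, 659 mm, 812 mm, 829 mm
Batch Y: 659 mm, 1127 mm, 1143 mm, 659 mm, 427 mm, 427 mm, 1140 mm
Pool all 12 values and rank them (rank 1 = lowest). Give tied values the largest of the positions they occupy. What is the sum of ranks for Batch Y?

Sorted (ascending): 427, 427, 427, 659, 659, 659, 812, 829, 1127, 1127, 1140, 1143
The 3 values of 427 occupy positions 1–3 → each gets rank 3.
The 3 values of 659 occupy positions 4–6 → each gets rank 6.
The 2 values of 1127 occupy positions 9–10 → each gets rank 10.
Batch Y values → pooled ranks: 659→6, 1127→10, 1143→12, 659→6, 427→3, 427→3, 1140→11
Rank sum = 6 + 10 + 12 + 6 + 3 + 3 + 11 = 51

51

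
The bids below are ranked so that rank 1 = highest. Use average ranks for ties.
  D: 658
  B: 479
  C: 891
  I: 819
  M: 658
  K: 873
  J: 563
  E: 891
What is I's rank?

Sorted (descending): 891, 891, 873, 819, 658, 658, 563, 479
The 2 values of 891 occupy positions 1–2 → average rank (1+2)/2 = 1.5.
The 2 values of 658 occupy positions 5–6 → average rank (5+6)/2 = 5.5.
I has value 819 → rank 4.

4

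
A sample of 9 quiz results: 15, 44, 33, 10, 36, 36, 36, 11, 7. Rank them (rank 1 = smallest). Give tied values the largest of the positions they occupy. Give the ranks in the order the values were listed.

4, 9, 5, 2, 8, 8, 8, 3, 1

Sorted (ascending): 7, 10, 11, 15, 33, 36, 36, 36, 44
The 3 values of 36 occupy positions 6–8 → each gets rank 8.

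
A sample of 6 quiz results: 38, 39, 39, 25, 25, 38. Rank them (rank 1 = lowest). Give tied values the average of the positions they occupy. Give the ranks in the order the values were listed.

Sorted (ascending): 25, 25, 38, 38, 39, 39
The 2 values of 25 occupy positions 1–2 → average rank (1+2)/2 = 1.5.
The 2 values of 38 occupy positions 3–4 → average rank (3+4)/2 = 3.5.
The 2 values of 39 occupy positions 5–6 → average rank (5+6)/2 = 5.5.

3.5, 5.5, 5.5, 1.5, 1.5, 3.5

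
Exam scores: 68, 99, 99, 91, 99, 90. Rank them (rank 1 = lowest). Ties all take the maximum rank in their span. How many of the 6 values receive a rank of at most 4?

3

Sorted (ascending): 68, 90, 91, 99, 99, 99
The 3 values of 99 occupy positions 4–6 → each gets rank 6.
Ranks ≤ 4: {1, 2, 3} → 3 values.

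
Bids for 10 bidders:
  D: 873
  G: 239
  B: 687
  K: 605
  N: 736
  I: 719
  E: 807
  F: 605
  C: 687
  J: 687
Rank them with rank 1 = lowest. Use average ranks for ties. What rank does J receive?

5

Sorted (ascending): 239, 605, 605, 687, 687, 687, 719, 736, 807, 873
The 2 values of 605 occupy positions 2–3 → average rank (2+3)/2 = 2.5.
The 3 values of 687 occupy positions 4–6 → average rank 5.
J has value 687 → rank 5.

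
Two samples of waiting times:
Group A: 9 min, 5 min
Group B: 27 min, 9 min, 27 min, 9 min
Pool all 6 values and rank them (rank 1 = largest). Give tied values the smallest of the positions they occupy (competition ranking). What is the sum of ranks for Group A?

Sorted (descending): 27, 27, 9, 9, 9, 5
The 2 values of 27 occupy positions 1–2 → each gets rank 1.
The 3 values of 9 occupy positions 3–5 → each gets rank 3.
Group A values → pooled ranks: 9→3, 5→6
Rank sum = 3 + 6 = 9

9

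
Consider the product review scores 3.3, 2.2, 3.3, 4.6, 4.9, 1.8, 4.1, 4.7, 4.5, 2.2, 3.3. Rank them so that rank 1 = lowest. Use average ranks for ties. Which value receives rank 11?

4.9

Sorted (ascending): 1.8, 2.2, 2.2, 3.3, 3.3, 3.3, 4.1, 4.5, 4.6, 4.7, 4.9
The 2 values of 2.2 occupy positions 2–3 → average rank (2+3)/2 = 2.5.
The 3 values of 3.3 occupy positions 4–6 → average rank 5.
Rank 11 → value 4.9.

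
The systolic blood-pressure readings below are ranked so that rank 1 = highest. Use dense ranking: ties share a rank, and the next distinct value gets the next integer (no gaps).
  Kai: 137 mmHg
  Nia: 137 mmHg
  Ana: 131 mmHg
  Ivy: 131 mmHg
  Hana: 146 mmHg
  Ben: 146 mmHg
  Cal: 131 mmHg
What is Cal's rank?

Sorted (descending): 146, 146, 137, 137, 131, 131, 131
The 2 values of 146 share dense rank 1.
The 2 values of 137 share dense rank 2.
The 3 values of 131 share dense rank 3.
Cal has value 131 mmHg → rank 3.

3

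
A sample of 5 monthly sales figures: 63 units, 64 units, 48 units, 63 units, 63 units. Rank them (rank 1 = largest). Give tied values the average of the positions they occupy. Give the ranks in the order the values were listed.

3, 1, 5, 3, 3

Sorted (descending): 64, 63, 63, 63, 48
The 3 values of 63 occupy positions 2–4 → average rank 3.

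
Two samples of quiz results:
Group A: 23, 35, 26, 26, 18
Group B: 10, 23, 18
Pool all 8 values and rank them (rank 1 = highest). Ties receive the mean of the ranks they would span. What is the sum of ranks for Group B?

19

Sorted (descending): 35, 26, 26, 23, 23, 18, 18, 10
The 2 values of 26 occupy positions 2–3 → average rank (2+3)/2 = 2.5.
The 2 values of 23 occupy positions 4–5 → average rank (4+5)/2 = 4.5.
The 2 values of 18 occupy positions 6–7 → average rank (6+7)/2 = 6.5.
Group B values → pooled ranks: 10→8, 23→4.5, 18→6.5
Rank sum = 8 + 4.5 + 6.5 = 19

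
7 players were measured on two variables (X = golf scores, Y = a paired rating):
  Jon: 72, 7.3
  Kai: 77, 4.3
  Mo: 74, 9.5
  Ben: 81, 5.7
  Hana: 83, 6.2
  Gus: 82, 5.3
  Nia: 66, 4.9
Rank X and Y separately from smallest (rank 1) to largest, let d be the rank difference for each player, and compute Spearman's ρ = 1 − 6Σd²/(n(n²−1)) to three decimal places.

Ranks of variable 1: 2, 4, 3, 5, 7, 6, 1
Ranks of variable 2: 6, 1, 7, 4, 5, 3, 2
d = r₁ − r₂: -4, 3, -4, 1, 2, 3, -1
d²: 16, 9, 16, 1, 4, 9, 1; Σd² = 56
ρ = 1 − 6·56/(7·48) = 1 − 336/336 = 0.000

0.000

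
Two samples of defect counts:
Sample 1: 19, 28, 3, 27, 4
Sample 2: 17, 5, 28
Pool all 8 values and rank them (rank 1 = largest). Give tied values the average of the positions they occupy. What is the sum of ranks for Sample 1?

23.5

Sorted (descending): 28, 28, 27, 19, 17, 5, 4, 3
The 2 values of 28 occupy positions 1–2 → average rank (1+2)/2 = 1.5.
Sample 1 values → pooled ranks: 19→4, 28→1.5, 3→8, 27→3, 4→7
Rank sum = 4 + 1.5 + 8 + 3 + 7 = 23.5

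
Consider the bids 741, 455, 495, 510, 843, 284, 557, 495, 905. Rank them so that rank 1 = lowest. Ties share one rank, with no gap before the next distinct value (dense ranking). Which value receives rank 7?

843

Sorted (ascending): 284, 455, 495, 495, 510, 557, 741, 843, 905
The 2 values of 495 share dense rank 3.
Remaining distinct values take the next consecutive integers.
Rank 7 → value 843.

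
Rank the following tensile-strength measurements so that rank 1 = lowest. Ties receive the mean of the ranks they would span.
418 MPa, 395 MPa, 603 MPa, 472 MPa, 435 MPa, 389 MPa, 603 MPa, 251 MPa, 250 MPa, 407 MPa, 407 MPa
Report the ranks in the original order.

7, 4, 10.5, 9, 8, 3, 10.5, 2, 1, 5.5, 5.5

Sorted (ascending): 250, 251, 389, 395, 407, 407, 418, 435, 472, 603, 603
The 2 values of 407 occupy positions 5–6 → average rank (5+6)/2 = 5.5.
The 2 values of 603 occupy positions 10–11 → average rank (10+11)/2 = 10.5.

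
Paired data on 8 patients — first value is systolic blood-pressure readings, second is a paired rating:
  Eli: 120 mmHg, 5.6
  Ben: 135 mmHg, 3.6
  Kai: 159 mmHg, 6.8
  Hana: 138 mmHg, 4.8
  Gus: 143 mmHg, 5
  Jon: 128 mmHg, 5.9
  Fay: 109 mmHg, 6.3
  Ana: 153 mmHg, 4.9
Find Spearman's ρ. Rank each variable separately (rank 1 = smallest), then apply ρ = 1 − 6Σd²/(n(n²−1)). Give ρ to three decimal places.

-0.095

Ranks of variable 1: 2, 4, 8, 5, 6, 3, 1, 7
Ranks of variable 2: 5, 1, 8, 2, 4, 6, 7, 3
d = r₁ − r₂: -3, 3, 0, 3, 2, -3, -6, 4
d²: 9, 9, 0, 9, 4, 9, 36, 16; Σd² = 92
ρ = 1 − 6·92/(8·63) = 1 − 552/504 = -0.095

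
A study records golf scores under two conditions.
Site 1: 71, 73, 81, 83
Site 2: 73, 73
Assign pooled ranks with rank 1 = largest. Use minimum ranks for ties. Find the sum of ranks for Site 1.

Sorted (descending): 83, 81, 73, 73, 73, 71
The 3 values of 73 occupy positions 3–5 → each gets rank 3.
Site 1 values → pooled ranks: 71→6, 73→3, 81→2, 83→1
Rank sum = 6 + 3 + 2 + 1 = 12

12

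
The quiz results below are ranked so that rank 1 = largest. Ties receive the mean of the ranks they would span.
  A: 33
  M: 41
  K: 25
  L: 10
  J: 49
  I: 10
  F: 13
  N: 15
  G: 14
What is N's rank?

5

Sorted (descending): 49, 41, 33, 25, 15, 14, 13, 10, 10
The 2 values of 10 occupy positions 8–9 → average rank (8+9)/2 = 8.5.
N has value 15 → rank 5.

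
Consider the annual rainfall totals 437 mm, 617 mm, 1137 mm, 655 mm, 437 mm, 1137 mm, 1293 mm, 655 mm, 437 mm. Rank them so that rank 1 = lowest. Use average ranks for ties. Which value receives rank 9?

1293

Sorted (ascending): 437, 437, 437, 617, 655, 655, 1137, 1137, 1293
The 3 values of 437 occupy positions 1–3 → average rank 2.
The 2 values of 655 occupy positions 5–6 → average rank (5+6)/2 = 5.5.
The 2 values of 1137 occupy positions 7–8 → average rank (7+8)/2 = 7.5.
Rank 9 → value 1293.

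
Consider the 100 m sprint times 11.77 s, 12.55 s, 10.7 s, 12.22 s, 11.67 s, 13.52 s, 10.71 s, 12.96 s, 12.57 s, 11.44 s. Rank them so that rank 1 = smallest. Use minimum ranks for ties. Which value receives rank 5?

Sorted (ascending): 10.7, 10.71, 11.44, 11.67, 11.77, 12.22, 12.55, 12.57, 12.96, 13.52
No ties — each value takes its position as its rank.
Rank 5 → value 11.77.

11.77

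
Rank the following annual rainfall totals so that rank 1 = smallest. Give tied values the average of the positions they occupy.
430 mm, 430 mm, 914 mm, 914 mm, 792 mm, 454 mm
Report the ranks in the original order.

1.5, 1.5, 5.5, 5.5, 4, 3

Sorted (ascending): 430, 430, 454, 792, 914, 914
The 2 values of 430 occupy positions 1–2 → average rank (1+2)/2 = 1.5.
The 2 values of 914 occupy positions 5–6 → average rank (5+6)/2 = 5.5.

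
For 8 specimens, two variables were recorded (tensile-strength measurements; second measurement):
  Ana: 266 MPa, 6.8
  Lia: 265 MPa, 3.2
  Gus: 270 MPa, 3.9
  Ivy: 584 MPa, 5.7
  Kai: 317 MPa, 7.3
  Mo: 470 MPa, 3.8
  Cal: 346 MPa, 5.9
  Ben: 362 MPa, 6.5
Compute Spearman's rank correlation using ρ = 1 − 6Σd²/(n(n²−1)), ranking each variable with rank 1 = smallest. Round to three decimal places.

0.024

Ranks of variable 1: 2, 1, 3, 8, 4, 7, 5, 6
Ranks of variable 2: 7, 1, 3, 4, 8, 2, 5, 6
d = r₁ − r₂: -5, 0, 0, 4, -4, 5, 0, 0
d²: 25, 0, 0, 16, 16, 25, 0, 0; Σd² = 82
ρ = 1 − 6·82/(8·63) = 1 − 492/504 = 0.024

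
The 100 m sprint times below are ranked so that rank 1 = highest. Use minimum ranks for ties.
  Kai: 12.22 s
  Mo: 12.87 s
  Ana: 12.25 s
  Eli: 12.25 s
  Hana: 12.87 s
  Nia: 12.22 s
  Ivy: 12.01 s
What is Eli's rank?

3

Sorted (descending): 12.87, 12.87, 12.25, 12.25, 12.22, 12.22, 12.01
The 2 values of 12.87 occupy positions 1–2 → each gets rank 1.
The 2 values of 12.25 occupy positions 3–4 → each gets rank 3.
The 2 values of 12.22 occupy positions 5–6 → each gets rank 5.
Eli has value 12.25 s → rank 3.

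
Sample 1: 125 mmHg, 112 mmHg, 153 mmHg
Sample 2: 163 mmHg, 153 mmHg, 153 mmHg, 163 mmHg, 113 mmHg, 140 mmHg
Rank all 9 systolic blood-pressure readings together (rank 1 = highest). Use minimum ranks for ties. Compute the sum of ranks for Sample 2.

Sorted (descending): 163, 163, 153, 153, 153, 140, 125, 113, 112
The 2 values of 163 occupy positions 1–2 → each gets rank 1.
The 3 values of 153 occupy positions 3–5 → each gets rank 3.
Sample 2 values → pooled ranks: 163→1, 153→3, 153→3, 163→1, 113→8, 140→6
Rank sum = 1 + 3 + 3 + 1 + 8 + 6 = 22

22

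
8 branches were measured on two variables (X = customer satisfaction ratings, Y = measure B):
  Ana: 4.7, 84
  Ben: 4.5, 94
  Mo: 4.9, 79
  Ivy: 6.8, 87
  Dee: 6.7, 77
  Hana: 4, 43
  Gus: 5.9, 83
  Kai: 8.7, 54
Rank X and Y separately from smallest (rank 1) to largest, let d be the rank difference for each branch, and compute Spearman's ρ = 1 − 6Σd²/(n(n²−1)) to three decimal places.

-0.071

Ranks of variable 1: 3, 2, 4, 7, 6, 1, 5, 8
Ranks of variable 2: 6, 8, 4, 7, 3, 1, 5, 2
d = r₁ − r₂: -3, -6, 0, 0, 3, 0, 0, 6
d²: 9, 36, 0, 0, 9, 0, 0, 36; Σd² = 90
ρ = 1 − 6·90/(8·63) = 1 − 540/504 = -0.071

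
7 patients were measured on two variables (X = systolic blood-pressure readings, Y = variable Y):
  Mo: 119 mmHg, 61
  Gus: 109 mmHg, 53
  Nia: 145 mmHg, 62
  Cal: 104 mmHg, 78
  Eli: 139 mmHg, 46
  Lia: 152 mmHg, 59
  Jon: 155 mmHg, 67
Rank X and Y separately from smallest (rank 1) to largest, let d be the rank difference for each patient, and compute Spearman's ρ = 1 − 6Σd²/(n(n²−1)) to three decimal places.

0.000

Ranks of variable 1: 3, 2, 5, 1, 4, 6, 7
Ranks of variable 2: 4, 2, 5, 7, 1, 3, 6
d = r₁ − r₂: -1, 0, 0, -6, 3, 3, 1
d²: 1, 0, 0, 36, 9, 9, 1; Σd² = 56
ρ = 1 − 6·56/(7·48) = 1 − 336/336 = 0.000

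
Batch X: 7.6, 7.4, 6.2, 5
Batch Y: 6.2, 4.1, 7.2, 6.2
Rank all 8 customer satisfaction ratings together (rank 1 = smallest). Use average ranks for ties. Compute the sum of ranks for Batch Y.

Sorted (ascending): 4.1, 5, 6.2, 6.2, 6.2, 7.2, 7.4, 7.6
The 3 values of 6.2 occupy positions 3–5 → average rank 4.
Batch Y values → pooled ranks: 6.2→4, 4.1→1, 7.2→6, 6.2→4
Rank sum = 4 + 1 + 6 + 4 = 15

15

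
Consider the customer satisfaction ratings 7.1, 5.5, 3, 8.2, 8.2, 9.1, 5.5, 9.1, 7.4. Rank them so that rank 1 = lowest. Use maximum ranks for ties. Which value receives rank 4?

7.1

Sorted (ascending): 3, 5.5, 5.5, 7.1, 7.4, 8.2, 8.2, 9.1, 9.1
The 2 values of 5.5 occupy positions 2–3 → each gets rank 3.
The 2 values of 8.2 occupy positions 6–7 → each gets rank 7.
The 2 values of 9.1 occupy positions 8–9 → each gets rank 9.
Rank 4 → value 7.1.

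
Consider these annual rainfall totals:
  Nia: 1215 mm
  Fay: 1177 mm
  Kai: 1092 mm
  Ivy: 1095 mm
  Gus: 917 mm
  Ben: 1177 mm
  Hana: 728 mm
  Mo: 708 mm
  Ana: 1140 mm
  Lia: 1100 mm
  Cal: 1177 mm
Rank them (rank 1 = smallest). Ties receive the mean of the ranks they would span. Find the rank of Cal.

Sorted (ascending): 708, 728, 917, 1092, 1095, 1100, 1140, 1177, 1177, 1177, 1215
The 3 values of 1177 occupy positions 8–10 → average rank 9.
Cal has value 1177 mm → rank 9.

9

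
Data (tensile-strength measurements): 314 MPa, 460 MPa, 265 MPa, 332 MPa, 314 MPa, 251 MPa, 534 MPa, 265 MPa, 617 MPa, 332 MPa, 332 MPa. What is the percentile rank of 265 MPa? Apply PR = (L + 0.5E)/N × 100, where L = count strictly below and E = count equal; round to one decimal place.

18.2

N = 11.
Strictly below 265: 1. Equal to 265: 2.
PR = (1 + 0.5·2)/11 × 100 = 18.2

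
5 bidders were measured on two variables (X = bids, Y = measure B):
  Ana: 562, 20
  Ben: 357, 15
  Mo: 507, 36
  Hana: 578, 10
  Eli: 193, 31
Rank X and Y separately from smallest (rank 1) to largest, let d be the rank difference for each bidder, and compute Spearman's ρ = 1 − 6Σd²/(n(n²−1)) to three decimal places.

-0.500

Ranks of variable 1: 4, 2, 3, 5, 1
Ranks of variable 2: 3, 2, 5, 1, 4
d = r₁ − r₂: 1, 0, -2, 4, -3
d²: 1, 0, 4, 16, 9; Σd² = 30
ρ = 1 − 6·30/(5·24) = 1 − 180/120 = -0.500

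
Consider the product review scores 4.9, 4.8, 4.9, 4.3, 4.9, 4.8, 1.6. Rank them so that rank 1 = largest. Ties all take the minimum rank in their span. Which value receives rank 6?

Sorted (descending): 4.9, 4.9, 4.9, 4.8, 4.8, 4.3, 1.6
The 3 values of 4.9 occupy positions 1–3 → each gets rank 1.
The 2 values of 4.8 occupy positions 4–5 → each gets rank 4.
Rank 6 → value 4.3.

4.3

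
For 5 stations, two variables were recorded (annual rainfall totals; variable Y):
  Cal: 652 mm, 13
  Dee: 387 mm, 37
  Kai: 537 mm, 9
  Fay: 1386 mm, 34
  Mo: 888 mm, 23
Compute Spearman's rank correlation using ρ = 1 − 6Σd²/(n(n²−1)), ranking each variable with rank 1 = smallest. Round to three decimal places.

0.000

Ranks of variable 1: 3, 1, 2, 5, 4
Ranks of variable 2: 2, 5, 1, 4, 3
d = r₁ − r₂: 1, -4, 1, 1, 1
d²: 1, 16, 1, 1, 1; Σd² = 20
ρ = 1 − 6·20/(5·24) = 1 − 120/120 = 0.000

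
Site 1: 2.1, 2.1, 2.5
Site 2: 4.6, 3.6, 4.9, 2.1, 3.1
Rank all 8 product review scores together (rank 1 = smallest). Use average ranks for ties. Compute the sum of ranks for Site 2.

28

Sorted (ascending): 2.1, 2.1, 2.1, 2.5, 3.1, 3.6, 4.6, 4.9
The 3 values of 2.1 occupy positions 1–3 → average rank 2.
Site 2 values → pooled ranks: 4.6→7, 3.6→6, 4.9→8, 2.1→2, 3.1→5
Rank sum = 7 + 6 + 8 + 2 + 5 = 28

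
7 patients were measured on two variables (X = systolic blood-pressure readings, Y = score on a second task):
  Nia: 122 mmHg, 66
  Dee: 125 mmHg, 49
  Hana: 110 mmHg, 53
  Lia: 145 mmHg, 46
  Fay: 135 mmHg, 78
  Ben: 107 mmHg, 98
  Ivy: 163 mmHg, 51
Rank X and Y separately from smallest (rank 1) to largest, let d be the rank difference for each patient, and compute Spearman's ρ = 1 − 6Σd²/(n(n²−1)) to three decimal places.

-0.607

Ranks of variable 1: 3, 4, 2, 6, 5, 1, 7
Ranks of variable 2: 5, 2, 4, 1, 6, 7, 3
d = r₁ − r₂: -2, 2, -2, 5, -1, -6, 4
d²: 4, 4, 4, 25, 1, 36, 16; Σd² = 90
ρ = 1 − 6·90/(7·48) = 1 − 540/336 = -0.607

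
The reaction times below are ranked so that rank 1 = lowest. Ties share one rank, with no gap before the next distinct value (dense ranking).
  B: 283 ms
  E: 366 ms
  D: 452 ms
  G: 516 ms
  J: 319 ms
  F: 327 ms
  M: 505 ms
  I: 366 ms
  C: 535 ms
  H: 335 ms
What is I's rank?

5

Sorted (ascending): 283, 319, 327, 335, 366, 366, 452, 505, 516, 535
The 2 values of 366 share dense rank 5.
Remaining distinct values take the next consecutive integers.
I has value 366 ms → rank 5.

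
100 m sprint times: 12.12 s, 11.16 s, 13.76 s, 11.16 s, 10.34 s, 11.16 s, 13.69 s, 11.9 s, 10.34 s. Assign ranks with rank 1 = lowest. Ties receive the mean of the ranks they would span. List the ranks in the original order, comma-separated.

Sorted (ascending): 10.34, 10.34, 11.16, 11.16, 11.16, 11.9, 12.12, 13.69, 13.76
The 2 values of 10.34 occupy positions 1–2 → average rank (1+2)/2 = 1.5.
The 3 values of 11.16 occupy positions 3–5 → average rank 4.

7, 4, 9, 4, 1.5, 4, 8, 6, 1.5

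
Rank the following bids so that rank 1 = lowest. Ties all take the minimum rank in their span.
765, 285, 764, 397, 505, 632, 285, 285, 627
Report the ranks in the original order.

9, 1, 8, 4, 5, 7, 1, 1, 6

Sorted (ascending): 285, 285, 285, 397, 505, 627, 632, 764, 765
The 3 values of 285 occupy positions 1–3 → each gets rank 1.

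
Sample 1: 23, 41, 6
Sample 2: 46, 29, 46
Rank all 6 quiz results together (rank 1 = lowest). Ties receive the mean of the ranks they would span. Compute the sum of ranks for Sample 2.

14

Sorted (ascending): 6, 23, 29, 41, 46, 46
The 2 values of 46 occupy positions 5–6 → average rank (5+6)/2 = 5.5.
Sample 2 values → pooled ranks: 46→5.5, 29→3, 46→5.5
Rank sum = 5.5 + 3 + 5.5 = 14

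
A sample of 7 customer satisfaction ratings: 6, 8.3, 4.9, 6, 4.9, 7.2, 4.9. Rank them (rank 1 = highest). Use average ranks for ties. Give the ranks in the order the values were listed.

3.5, 1, 6, 3.5, 6, 2, 6

Sorted (descending): 8.3, 7.2, 6, 6, 4.9, 4.9, 4.9
The 2 values of 6 occupy positions 3–4 → average rank (3+4)/2 = 3.5.
The 3 values of 4.9 occupy positions 5–7 → average rank 6.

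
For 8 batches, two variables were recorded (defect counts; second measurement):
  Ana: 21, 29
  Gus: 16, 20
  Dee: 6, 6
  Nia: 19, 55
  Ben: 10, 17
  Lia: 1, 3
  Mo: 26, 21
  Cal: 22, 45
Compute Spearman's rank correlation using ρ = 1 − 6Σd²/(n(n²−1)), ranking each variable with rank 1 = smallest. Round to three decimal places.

0.786

Ranks of variable 1: 6, 4, 2, 5, 3, 1, 8, 7
Ranks of variable 2: 6, 4, 2, 8, 3, 1, 5, 7
d = r₁ − r₂: 0, 0, 0, -3, 0, 0, 3, 0
d²: 0, 0, 0, 9, 0, 0, 9, 0; Σd² = 18
ρ = 1 − 6·18/(8·63) = 1 − 108/504 = 0.786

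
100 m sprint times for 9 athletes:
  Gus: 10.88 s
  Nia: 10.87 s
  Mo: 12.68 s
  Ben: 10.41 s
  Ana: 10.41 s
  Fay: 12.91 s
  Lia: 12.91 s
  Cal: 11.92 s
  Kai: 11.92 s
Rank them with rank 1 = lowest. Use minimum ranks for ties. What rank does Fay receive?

Sorted (ascending): 10.41, 10.41, 10.87, 10.88, 11.92, 11.92, 12.68, 12.91, 12.91
The 2 values of 10.41 occupy positions 1–2 → each gets rank 1.
The 2 values of 11.92 occupy positions 5–6 → each gets rank 5.
The 2 values of 12.91 occupy positions 8–9 → each gets rank 8.
Fay has value 12.91 s → rank 8.

8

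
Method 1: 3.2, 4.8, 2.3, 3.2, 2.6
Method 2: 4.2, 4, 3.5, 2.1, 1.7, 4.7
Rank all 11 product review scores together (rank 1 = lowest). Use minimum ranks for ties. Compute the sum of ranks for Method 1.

28

Sorted (ascending): 1.7, 2.1, 2.3, 2.6, 3.2, 3.2, 3.5, 4, 4.2, 4.7, 4.8
The 2 values of 3.2 occupy positions 5–6 → each gets rank 5.
Method 1 values → pooled ranks: 3.2→5, 4.8→11, 2.3→3, 3.2→5, 2.6→4
Rank sum = 5 + 11 + 3 + 5 + 4 = 28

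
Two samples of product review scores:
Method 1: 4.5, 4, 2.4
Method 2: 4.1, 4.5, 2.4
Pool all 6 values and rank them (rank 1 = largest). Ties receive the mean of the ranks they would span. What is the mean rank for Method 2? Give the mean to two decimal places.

3.33

Sorted (descending): 4.5, 4.5, 4.1, 4, 2.4, 2.4
The 2 values of 4.5 occupy positions 1–2 → average rank (1+2)/2 = 1.5.
The 2 values of 2.4 occupy positions 5–6 → average rank (5+6)/2 = 5.5.
Method 2 values → pooled ranks: 4.1→3, 4.5→1.5, 2.4→5.5
Mean rank = (3 + 1.5 + 5.5) / 3 = 3.33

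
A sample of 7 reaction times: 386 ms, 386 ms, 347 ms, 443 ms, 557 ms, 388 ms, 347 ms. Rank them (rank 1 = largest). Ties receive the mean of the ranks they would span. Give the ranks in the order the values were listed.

Sorted (descending): 557, 443, 388, 386, 386, 347, 347
The 2 values of 386 occupy positions 4–5 → average rank (4+5)/2 = 4.5.
The 2 values of 347 occupy positions 6–7 → average rank (6+7)/2 = 6.5.

4.5, 4.5, 6.5, 2, 1, 3, 6.5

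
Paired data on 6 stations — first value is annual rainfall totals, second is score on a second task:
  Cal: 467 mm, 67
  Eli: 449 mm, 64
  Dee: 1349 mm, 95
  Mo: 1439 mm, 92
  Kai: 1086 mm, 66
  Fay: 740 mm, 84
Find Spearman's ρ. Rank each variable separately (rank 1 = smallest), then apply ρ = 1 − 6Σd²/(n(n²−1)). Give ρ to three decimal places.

0.771

Ranks of variable 1: 2, 1, 5, 6, 4, 3
Ranks of variable 2: 3, 1, 6, 5, 2, 4
d = r₁ − r₂: -1, 0, -1, 1, 2, -1
d²: 1, 0, 1, 1, 4, 1; Σd² = 8
ρ = 1 − 6·8/(6·35) = 1 − 48/210 = 0.771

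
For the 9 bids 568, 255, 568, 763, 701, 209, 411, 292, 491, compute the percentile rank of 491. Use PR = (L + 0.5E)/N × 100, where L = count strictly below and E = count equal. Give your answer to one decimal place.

N = 9.
Strictly below 491: 4. Equal to 491: 1.
PR = (4 + 0.5·1)/9 × 100 = 50.0

50.0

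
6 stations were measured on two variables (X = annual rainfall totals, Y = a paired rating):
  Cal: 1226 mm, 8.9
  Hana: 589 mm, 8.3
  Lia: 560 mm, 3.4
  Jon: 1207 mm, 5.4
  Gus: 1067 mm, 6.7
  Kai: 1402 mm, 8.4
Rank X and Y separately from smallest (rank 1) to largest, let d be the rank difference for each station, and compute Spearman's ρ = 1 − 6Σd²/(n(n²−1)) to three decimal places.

0.714

Ranks of variable 1: 5, 2, 1, 4, 3, 6
Ranks of variable 2: 6, 4, 1, 2, 3, 5
d = r₁ − r₂: -1, -2, 0, 2, 0, 1
d²: 1, 4, 0, 4, 0, 1; Σd² = 10
ρ = 1 − 6·10/(6·35) = 1 − 60/210 = 0.714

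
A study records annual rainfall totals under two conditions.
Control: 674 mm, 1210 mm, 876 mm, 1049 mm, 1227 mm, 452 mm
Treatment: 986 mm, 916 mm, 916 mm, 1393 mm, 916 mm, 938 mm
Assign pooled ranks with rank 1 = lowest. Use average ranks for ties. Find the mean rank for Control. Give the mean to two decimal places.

6.00

Sorted (ascending): 452, 674, 876, 916, 916, 916, 938, 986, 1049, 1210, 1227, 1393
The 3 values of 916 occupy positions 4–6 → average rank 5.
Control values → pooled ranks: 674→2, 1210→10, 876→3, 1049→9, 1227→11, 452→1
Mean rank = (2 + 10 + 3 + 9 + 11 + 1) / 6 = 6.00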